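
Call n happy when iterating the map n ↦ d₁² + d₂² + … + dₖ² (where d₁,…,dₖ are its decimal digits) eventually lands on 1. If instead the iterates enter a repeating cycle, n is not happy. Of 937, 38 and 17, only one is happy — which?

937

937: 937 → 139 → 91 → 82 → 68 → 100 → 1  — reaches 1 (happy)
38: 38 → 73 → 58 → 89 → 145 → 42 → 20 → 4 → 16 → 37 → 58  — repeats 58 (not happy)
17: 17 → 50 → 25 → 29 → 85 → 89 → 145 → 42 → 20 → 4 → 16 → 37 → 58 → 89  — repeats 89 (not happy)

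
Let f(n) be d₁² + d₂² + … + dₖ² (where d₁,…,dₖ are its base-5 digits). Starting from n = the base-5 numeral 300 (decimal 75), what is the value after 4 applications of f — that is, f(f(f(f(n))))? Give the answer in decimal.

75 = (3,0,0)_5 → 3² + 0² + 0² = 9
9 = (1,4)_5 → 1² + 4² = 17
17 = (3,2)_5 → 3² + 2² = 13
13 = (2,3)_5 → 2² + 3² = 13

13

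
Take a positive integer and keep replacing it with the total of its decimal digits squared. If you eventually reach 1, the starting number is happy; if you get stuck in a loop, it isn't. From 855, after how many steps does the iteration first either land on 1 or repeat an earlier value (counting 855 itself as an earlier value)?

855 → 8² + 5² + 5² = 64 + 25 + 25 = 114
114 → 1² + 1² + 4² = 1 + 1 + 16 = 18
18 → 1² + 8² = 1 + 64 = 65
65 → 6² + 5² = 36 + 25 = 61
61 → 6² + 1² = 36 + 1 = 37
37 → 3² + 7² = 9 + 49 = 58
58 → 5² + 8² = 25 + 64 = 89
89 → 8² + 9² = 64 + 81 = 145
145 → 1² + 4² + 5² = 1 + 16 + 25 = 42
42 → 4² + 2² = 16 + 4 = 20
20 → 2² + 0² = 4 + 0 = 4
4 → 4² = 16
16 → 1² + 6² = 1 + 36 = 37  — 37 repeats.
That took 13 steps.

13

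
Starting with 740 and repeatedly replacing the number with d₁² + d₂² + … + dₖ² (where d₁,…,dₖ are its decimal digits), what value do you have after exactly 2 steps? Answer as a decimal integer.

61

740 → 7² + 4² + 0² = 65
65 → 6² + 5² = 61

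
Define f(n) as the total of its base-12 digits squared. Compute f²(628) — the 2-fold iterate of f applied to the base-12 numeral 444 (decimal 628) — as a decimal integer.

628 = (4,4,4)_12 → 4² + 4² + 4² = 16 + 16 + 16 = 48
48 = (4,0)_12 → 4² + 0² = 16 + 0 = 16

16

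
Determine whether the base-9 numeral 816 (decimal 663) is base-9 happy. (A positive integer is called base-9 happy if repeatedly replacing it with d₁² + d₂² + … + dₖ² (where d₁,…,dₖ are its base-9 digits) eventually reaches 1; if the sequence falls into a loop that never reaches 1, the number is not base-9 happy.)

663 = (8,1,6)_9 → 8² + 1² + 6² = 101
101 = (1,2,2)_9 → 1² + 2² + 2² = 9
9 = (1,0)_9 → 1² + 0² = 1  — reached 1.

base-9 happy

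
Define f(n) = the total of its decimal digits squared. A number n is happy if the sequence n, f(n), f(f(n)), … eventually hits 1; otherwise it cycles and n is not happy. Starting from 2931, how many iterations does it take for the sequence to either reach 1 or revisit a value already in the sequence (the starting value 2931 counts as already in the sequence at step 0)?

11

2931 → 2² + 9² + 3² + 1² = 4 + 81 + 9 + 1 = 95
95 → 9² + 5² = 81 + 25 = 106
106 → 1² + 0² + 6² = 1 + 0 + 36 = 37
37 → 3² + 7² = 9 + 49 = 58
58 → 5² + 8² = 25 + 64 = 89
89 → 8² + 9² = 64 + 81 = 145
145 → 1² + 4² + 5² = 1 + 16 + 25 = 42
42 → 4² + 2² = 16 + 4 = 20
20 → 2² + 0² = 4 + 0 = 4
4 → 4² = 16
16 → 1² + 6² = 1 + 36 = 37  — 37 repeats.
That took 11 steps.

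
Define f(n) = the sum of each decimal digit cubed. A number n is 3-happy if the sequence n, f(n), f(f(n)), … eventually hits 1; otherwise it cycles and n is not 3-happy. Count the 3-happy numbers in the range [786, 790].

786: 786 → 1071 → 345 → 216 → 225 → 141 → 66 → 432 → 99 → 1458 → 702 → 351 → 153 → 153  — not 3-happy
787: 787 → 1198 → 1243 → 100 → 1  — 3-happy
788: 788 → 1367 → 587 → 980 → 1241 → 74 → 407 → 407  — not 3-happy
789: 789 → 1584 → 702 → 351 → 153 → 153  — not 3-happy
790: 790 → 1072 → 352 → 160 → 217 → 352  — not 3-happy
3-happy: 787

1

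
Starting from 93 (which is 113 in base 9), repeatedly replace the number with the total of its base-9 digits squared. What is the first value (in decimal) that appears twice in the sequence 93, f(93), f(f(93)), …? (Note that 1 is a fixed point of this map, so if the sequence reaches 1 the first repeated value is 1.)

93 = (1,1,3)_9 → 1² + 1² + 3² = 11
11 = (1,2)_9 → 1² + 2² = 5
5 = (5)_9 → 5² = 25
25 = (2,7)_9 → 2² + 7² = 53
53 = (5,8)_9 → 5² + 8² = 89
89 = (1,0,8)_9 → 1² + 0² + 8² = 65
65 = (7,2)_9 → 7² + 2² = 53  — 53 already appeared earlier.

53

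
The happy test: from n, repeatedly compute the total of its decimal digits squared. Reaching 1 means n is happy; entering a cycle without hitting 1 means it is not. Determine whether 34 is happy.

not happy

34 → 3² + 4² = 9 + 16 = 25
25 → 2² + 5² = 4 + 25 = 29
29 → 2² + 9² = 4 + 81 = 85
85 → 8² + 5² = 64 + 25 = 89
89 → 8² + 9² = 64 + 81 = 145
145 → 1² + 4² + 5² = 1 + 16 + 25 = 42
42 → 4² + 2² = 16 + 4 = 20
20 → 2² + 0² = 4 + 0 = 4
4 → 4² = 16
16 → 1² + 6² = 1 + 36 = 37
37 → 3² + 7² = 9 + 49 = 58
58 → 5² + 8² = 25 + 64 = 89  — 89 already seen; the sequence cycles without reaching 1.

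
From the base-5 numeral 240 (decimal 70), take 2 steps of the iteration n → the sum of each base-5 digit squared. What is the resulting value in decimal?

16

70 = (2,4,0)_5 → 20
20 = (4,0)_5 → 16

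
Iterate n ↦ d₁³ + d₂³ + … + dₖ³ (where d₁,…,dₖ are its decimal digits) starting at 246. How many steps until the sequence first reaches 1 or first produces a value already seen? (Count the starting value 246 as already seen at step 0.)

10

246 → 2³ + 4³ + 6³ = 288
288 → 2³ + 8³ + 8³ = 1032
1032 → 1³ + 0³ + 3³ + 2³ = 36
36 → 3³ + 6³ = 243
243 → 2³ + 4³ + 3³ = 99
99 → 9³ + 9³ = 1458
1458 → 1³ + 4³ + 5³ + 8³ = 702
702 → 7³ + 0³ + 2³ = 351
351 → 3³ + 5³ + 1³ = 153
153 → 1³ + 5³ + 3³ = 153  — 153 repeats.
That took 10 steps.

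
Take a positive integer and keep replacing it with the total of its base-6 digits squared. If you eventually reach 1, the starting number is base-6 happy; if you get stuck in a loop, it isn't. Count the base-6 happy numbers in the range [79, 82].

79: 79 → 6 → 1  — base-6 happy
80: 80 → 9 → 10 → 17 → 29 → 41 → 26 → 20 → 13 → 5 → 25 → 17  — not base-6 happy
81: 81 → 14 → 8 → 5 → 25 → 17 → 29 → 41 → 26 → 20 → 13 → 5  — not base-6 happy
82: 82 → 21 → 18 → 9 → 10 → 17 → 29 → 41 → 26 → 20 → 13 → 5 → 25 → 17  — not base-6 happy
base-6 happy: 79

1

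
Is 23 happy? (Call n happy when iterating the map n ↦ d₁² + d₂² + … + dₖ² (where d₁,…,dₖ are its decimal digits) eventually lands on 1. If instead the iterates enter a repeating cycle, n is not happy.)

23 → 2² + 3² = 13
13 → 1² + 3² = 10
10 → 1² + 0² = 1  — reached 1.

happy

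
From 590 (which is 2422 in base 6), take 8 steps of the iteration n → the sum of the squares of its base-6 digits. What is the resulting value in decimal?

590 = (2,4,2,2)_6 → 2² + 4² + 2² + 2² = 28
28 = (4,4)_6 → 4² + 4² = 32
32 = (5,2)_6 → 5² + 2² = 29
29 = (4,5)_6 → 4² + 5² = 41
41 = (1,0,5)_6 → 1² + 0² + 5² = 26
26 = (4,2)_6 → 4² + 2² = 20
20 = (3,2)_6 → 3² + 2² = 13
13 = (2,1)_6 → 2² + 1² = 5

5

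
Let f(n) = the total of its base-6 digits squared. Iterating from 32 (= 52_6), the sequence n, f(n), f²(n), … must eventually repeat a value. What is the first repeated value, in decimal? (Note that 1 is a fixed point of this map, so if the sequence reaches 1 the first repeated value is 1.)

32 = (5,2)_6 → 29
29 = (4,5)_6 → 41
41 = (1,0,5)_6 → 26
26 = (4,2)_6 → 20
20 = (3,2)_6 → 13
13 = (2,1)_6 → 5
5 = (5)_6 → 25
25 = (4,1)_6 → 17
17 = (2,5)_6 → 29  — 29 already appeared earlier.

29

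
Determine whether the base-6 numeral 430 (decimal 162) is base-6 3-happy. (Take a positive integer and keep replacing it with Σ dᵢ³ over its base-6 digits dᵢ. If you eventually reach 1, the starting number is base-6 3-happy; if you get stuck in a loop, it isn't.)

162 = (4,3,0)_6 → 4³ + 3³ + 0³ = 64 + 27 + 0 = 91
91 = (2,3,1)_6 → 2³ + 3³ + 1³ = 8 + 27 + 1 = 36
36 = (1,0,0)_6 → 1³ + 0³ + 0³ = 1 + 0 + 0 = 1  — reached 1.

base-6 3-happy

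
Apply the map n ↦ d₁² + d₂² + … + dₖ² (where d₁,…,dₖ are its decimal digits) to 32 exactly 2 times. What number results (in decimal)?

10

32 → 3² + 2² = 9 + 4 = 13
13 → 1² + 3² = 1 + 9 = 10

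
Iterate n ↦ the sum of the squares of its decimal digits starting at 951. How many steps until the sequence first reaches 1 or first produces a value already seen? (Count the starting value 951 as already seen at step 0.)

14

951 → 107
107 → 50
50 → 25
25 → 29
29 → 85
85 → 89
89 → 145
145 → 42
42 → 20
20 → 4
4 → 16
16 → 37
37 → 58
58 → 89  — 89 repeats.
That took 14 steps.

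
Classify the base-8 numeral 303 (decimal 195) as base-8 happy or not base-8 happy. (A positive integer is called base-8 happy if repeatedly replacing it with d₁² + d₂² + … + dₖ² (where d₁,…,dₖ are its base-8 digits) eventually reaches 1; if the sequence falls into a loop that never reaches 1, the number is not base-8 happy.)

195 = (3,0,3)_8 → 3² + 0² + 3² = 18
18 = (2,2)_8 → 2² + 2² = 8
8 = (1,0)_8 → 1² + 0² = 1  — reached 1.

base-8 happy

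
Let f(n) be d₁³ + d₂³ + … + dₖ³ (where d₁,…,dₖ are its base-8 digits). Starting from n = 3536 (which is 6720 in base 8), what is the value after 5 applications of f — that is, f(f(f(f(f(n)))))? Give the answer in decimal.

559

3536 = (6,7,2,0)_8 → 6³ + 7³ + 2³ + 0³ = 567
567 = (1,0,6,7)_8 → 1³ + 0³ + 6³ + 7³ = 560
560 = (1,0,6,0)_8 → 1³ + 0³ + 6³ + 0³ = 217
217 = (3,3,1)_8 → 3³ + 3³ + 1³ = 55
55 = (6,7)_8 → 6³ + 7³ = 559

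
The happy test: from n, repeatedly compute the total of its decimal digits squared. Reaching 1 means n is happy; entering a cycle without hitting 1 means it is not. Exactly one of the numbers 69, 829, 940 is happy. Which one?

940

69: 69 → 117 → 51 → 26 → 40 → 16 → 37 → 58 → 89 → 145 → 42 → 20 → 4 → 16  — repeats 16 (not happy)
829: 829 → 149 → 98 → 145 → 42 → 20 → 4 → 16 → 37 → 58 → 89 → 145  — repeats 145 (not happy)
940: 940 → 97 → 130 → 10 → 1  — reaches 1 (happy)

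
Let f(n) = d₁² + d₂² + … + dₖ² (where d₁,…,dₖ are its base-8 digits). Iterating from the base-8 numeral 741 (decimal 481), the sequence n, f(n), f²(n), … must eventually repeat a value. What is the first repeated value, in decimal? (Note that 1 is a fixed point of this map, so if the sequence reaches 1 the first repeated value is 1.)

481 = (7,4,1)_8 → 7² + 4² + 1² = 66
66 = (1,0,2)_8 → 1² + 0² + 2² = 5
5 = (5)_8 → 5² = 25
25 = (3,1)_8 → 3² + 1² = 10
10 = (1,2)_8 → 1² + 2² = 5  — 5 already appeared earlier.

5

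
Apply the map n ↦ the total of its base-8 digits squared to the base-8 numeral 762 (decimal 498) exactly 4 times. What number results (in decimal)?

5

498 = (7,6,2)_8 → 7² + 6² + 2² = 89
89 = (1,3,1)_8 → 1² + 3² + 1² = 11
11 = (1,3)_8 → 1² + 3² = 10
10 = (1,2)_8 → 1² + 2² = 5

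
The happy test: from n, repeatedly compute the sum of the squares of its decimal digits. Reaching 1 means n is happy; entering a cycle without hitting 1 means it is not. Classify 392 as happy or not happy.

happy

392 → 3² + 9² + 2² = 9 + 81 + 4 = 94
94 → 9² + 4² = 81 + 16 = 97
97 → 9² + 7² = 81 + 49 = 130
130 → 1² + 3² + 0² = 1 + 9 + 0 = 10
10 → 1² + 0² = 1 + 0 = 1  — reached 1.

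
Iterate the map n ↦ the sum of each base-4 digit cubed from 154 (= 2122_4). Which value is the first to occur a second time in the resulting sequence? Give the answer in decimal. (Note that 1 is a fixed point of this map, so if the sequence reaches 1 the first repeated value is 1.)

1

154 = (2,1,2,2)_4 → 2³ + 1³ + 2³ + 2³ = 8 + 1 + 8 + 8 = 25
25 = (1,2,1)_4 → 1³ + 2³ + 1³ = 1 + 8 + 1 = 10
10 = (2,2)_4 → 2³ + 2³ = 8 + 8 = 16
16 = (1,0,0)_4 → 1³ + 0³ + 0³ = 1 + 0 + 0 = 1  — reached the fixed point 1.
1 → 1, so 1 is the first repeated value.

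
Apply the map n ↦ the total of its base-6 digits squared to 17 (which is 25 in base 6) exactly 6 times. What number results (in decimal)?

17 = (2,5)_6 → 2² + 5² = 29
29 = (4,5)_6 → 4² + 5² = 41
41 = (1,0,5)_6 → 1² + 0² + 5² = 26
26 = (4,2)_6 → 4² + 2² = 20
20 = (3,2)_6 → 3² + 2² = 13
13 = (2,1)_6 → 2² + 1² = 5

5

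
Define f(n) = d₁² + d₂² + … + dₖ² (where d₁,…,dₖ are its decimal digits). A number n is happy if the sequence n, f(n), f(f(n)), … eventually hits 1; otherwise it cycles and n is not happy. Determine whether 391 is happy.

391 → 3² + 9² + 1² = 91
91 → 9² + 1² = 82
82 → 8² + 2² = 68
68 → 6² + 8² = 100
100 → 1² + 0² + 0² = 1  — reached 1.

happy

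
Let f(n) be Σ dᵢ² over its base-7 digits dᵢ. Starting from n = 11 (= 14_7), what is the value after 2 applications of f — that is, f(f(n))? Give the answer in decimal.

13

11 = (1,4)_7 → 1² + 4² = 1 + 16 = 17
17 = (2,3)_7 → 2² + 3² = 4 + 9 = 13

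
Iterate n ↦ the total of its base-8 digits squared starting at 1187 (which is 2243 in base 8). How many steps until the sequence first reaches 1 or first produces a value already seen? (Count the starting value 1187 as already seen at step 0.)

1187 = (2,2,4,3)_8 → 2² + 2² + 4² + 3² = 33
33 = (4,1)_8 → 4² + 1² = 17
17 = (2,1)_8 → 2² + 1² = 5
5 = (5)_8 → 5² = 25
25 = (3,1)_8 → 3² + 1² = 10
10 = (1,2)_8 → 1² + 2² = 5  — 5 repeats.
That took 6 steps.

6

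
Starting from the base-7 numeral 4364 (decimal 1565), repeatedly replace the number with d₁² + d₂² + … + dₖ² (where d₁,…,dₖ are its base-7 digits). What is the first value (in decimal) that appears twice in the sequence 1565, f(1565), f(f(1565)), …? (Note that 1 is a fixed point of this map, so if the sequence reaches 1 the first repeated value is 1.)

1565 = (4,3,6,4)_7 → 77
77 = (1,4,0)_7 → 17
17 = (2,3)_7 → 13
13 = (1,6)_7 → 37
37 = (5,2)_7 → 29
29 = (4,1)_7 → 17  — 17 already appeared earlier.

17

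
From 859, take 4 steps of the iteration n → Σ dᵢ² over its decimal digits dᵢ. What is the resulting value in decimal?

29

859 → 8² + 5² + 9² = 64 + 25 + 81 = 170
170 → 1² + 7² + 0² = 1 + 49 + 0 = 50
50 → 5² + 0² = 25 + 0 = 25
25 → 2² + 5² = 4 + 25 = 29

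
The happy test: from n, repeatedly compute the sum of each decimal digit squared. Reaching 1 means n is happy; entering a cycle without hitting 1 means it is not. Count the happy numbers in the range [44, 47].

44: 44 → 32 → 13 → 10 → 1  (reaches 1)
45: 45 → 41 → 17 → 50 → 25 → 29 → 85 → 89 → 145 → 42 → 20 → 4 → 16 → 37 → 58 → 89  (repeats 89)
46: 46 → 52 → 29 → 85 → 89 → 145 → 42 → 20 → 4 → 16 → 37 → 58 → 89  (repeats 89)
47: 47 → 65 → 61 → 37 → 58 → 89 → 145 → 42 → 20 → 4 → 16 → 37  (repeats 37)
happy: 44

1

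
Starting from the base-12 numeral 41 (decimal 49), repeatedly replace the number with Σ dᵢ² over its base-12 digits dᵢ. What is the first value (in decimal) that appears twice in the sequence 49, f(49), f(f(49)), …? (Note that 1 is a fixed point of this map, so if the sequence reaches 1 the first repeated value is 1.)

49 = (4,1)_12 → 17
17 = (1,5)_12 → 26
26 = (2,2)_12 → 8
8 = (8)_12 → 64
64 = (5,4)_12 → 41
41 = (3,5)_12 → 34
34 = (2,10)_12 → 104
104 = (8,8)_12 → 128
128 = (10,8)_12 → 164
164 = (1,1,8)_12 → 66
66 = (5,6)_12 → 61
61 = (5,1)_12 → 26  — 26 already appeared earlier.

26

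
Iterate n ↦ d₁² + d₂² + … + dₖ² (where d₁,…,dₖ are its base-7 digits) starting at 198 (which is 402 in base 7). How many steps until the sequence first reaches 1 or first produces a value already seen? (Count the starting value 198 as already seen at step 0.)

8

198 = (4,0,2)_7 → 4² + 0² + 2² = 20
20 = (2,6)_7 → 2² + 6² = 40
40 = (5,5)_7 → 5² + 5² = 50
50 = (1,0,1)_7 → 1² + 0² + 1² = 2
2 = (2)_7 → 2² = 4
4 = (4)_7 → 4² = 16
16 = (2,2)_7 → 2² + 2² = 8
8 = (1,1)_7 → 1² + 1² = 2  — 2 repeats.
That took 8 steps.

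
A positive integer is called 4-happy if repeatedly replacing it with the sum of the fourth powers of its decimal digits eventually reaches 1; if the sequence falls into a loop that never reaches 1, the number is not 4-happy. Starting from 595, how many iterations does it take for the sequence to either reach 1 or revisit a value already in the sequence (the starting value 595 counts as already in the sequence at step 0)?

595 → 5⁴ + 9⁴ + 5⁴ = 7811
7811 → 7⁴ + 8⁴ + 1⁴ + 1⁴ = 6499
6499 → 6⁴ + 4⁴ + 9⁴ + 9⁴ = 14674
14674 → 1⁴ + 4⁴ + 6⁴ + 7⁴ + 4⁴ = 4210
4210 → 4⁴ + 2⁴ + 1⁴ + 0⁴ = 273
273 → 2⁴ + 7⁴ + 3⁴ = 2498
2498 → 2⁴ + 4⁴ + 9⁴ + 8⁴ = 10929
10929 → 1⁴ + 0⁴ + 9⁴ + 2⁴ + 9⁴ = 13139
13139 → 1⁴ + 3⁴ + 1⁴ + 3⁴ + 9⁴ = 6725
6725 → 6⁴ + 7⁴ + 2⁴ + 5⁴ = 4338
4338 → 4⁴ + 3⁴ + 3⁴ + 8⁴ = 4514
4514 → 4⁴ + 5⁴ + 1⁴ + 4⁴ = 1138
1138 → 1⁴ + 1⁴ + 3⁴ + 8⁴ = 4179
4179 → 4⁴ + 1⁴ + 7⁴ + 9⁴ = 9219
9219 → 9⁴ + 2⁴ + 1⁴ + 9⁴ = 13139  — 13139 repeats.
That took 15 steps.

15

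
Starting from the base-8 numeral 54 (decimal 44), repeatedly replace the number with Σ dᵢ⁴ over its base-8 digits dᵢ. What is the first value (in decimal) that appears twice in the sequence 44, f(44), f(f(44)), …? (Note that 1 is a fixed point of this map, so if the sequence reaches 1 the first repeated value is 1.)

257

44 = (5,4)_8 → 5⁴ + 4⁴ = 881
881 = (1,5,6,1)_8 → 1⁴ + 5⁴ + 6⁴ + 1⁴ = 1923
1923 = (3,6,0,3)_8 → 3⁴ + 6⁴ + 0⁴ + 3⁴ = 1458
1458 = (2,6,6,2)_8 → 2⁴ + 6⁴ + 6⁴ + 2⁴ = 2624
2624 = (5,1,0,0)_8 → 5⁴ + 1⁴ + 0⁴ + 0⁴ = 626
626 = (1,1,6,2)_8 → 1⁴ + 1⁴ + 6⁴ + 2⁴ = 1314
1314 = (2,4,4,2)_8 → 2⁴ + 4⁴ + 4⁴ + 2⁴ = 544
544 = (1,0,4,0)_8 → 1⁴ + 0⁴ + 4⁴ + 0⁴ = 257
257 = (4,0,1)_8 → 4⁴ + 0⁴ + 1⁴ = 257  — 257 already appeared earlier.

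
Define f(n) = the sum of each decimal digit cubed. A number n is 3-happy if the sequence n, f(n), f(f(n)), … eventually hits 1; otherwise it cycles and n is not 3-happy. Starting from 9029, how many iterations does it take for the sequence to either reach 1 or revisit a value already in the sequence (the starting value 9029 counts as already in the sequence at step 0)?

9029 → 9³ + 0³ + 2³ + 9³ = 729 + 0 + 8 + 729 = 1466
1466 → 1³ + 4³ + 6³ + 6³ = 1 + 64 + 216 + 216 = 497
497 → 4³ + 9³ + 7³ = 64 + 729 + 343 = 1136
1136 → 1³ + 1³ + 3³ + 6³ = 1 + 1 + 27 + 216 = 245
245 → 2³ + 4³ + 5³ = 8 + 64 + 125 = 197
197 → 1³ + 9³ + 7³ = 1 + 729 + 343 = 1073
1073 → 1³ + 0³ + 7³ + 3³ = 1 + 0 + 343 + 27 = 371
371 → 3³ + 7³ + 1³ = 27 + 343 + 1 = 371  — 371 repeats.
That took 8 steps.

8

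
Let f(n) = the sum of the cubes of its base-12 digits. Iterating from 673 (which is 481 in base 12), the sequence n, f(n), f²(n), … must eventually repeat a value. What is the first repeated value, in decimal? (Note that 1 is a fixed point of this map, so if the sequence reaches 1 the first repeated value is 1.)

673 = (4,8,1)_12 → 4³ + 8³ + 1³ = 577
577 = (4,0,1)_12 → 4³ + 0³ + 1³ = 65
65 = (5,5)_12 → 5³ + 5³ = 250
250 = (1,8,10)_12 → 1³ + 8³ + 10³ = 1513
1513 = (10,6,1)_12 → 10³ + 6³ + 1³ = 1217
1217 = (8,5,5)_12 → 8³ + 5³ + 5³ = 762
762 = (5,3,6)_12 → 5³ + 3³ + 6³ = 368
368 = (2,6,8)_12 → 2³ + 6³ + 8³ = 736
736 = (5,1,4)_12 → 5³ + 1³ + 4³ = 190
190 = (1,3,10)_12 → 1³ + 3³ + 10³ = 1028
1028 = (7,1,8)_12 → 7³ + 1³ + 8³ = 856
856 = (5,11,4)_12 → 5³ + 11³ + 4³ = 1520
1520 = (10,6,8)_12 → 10³ + 6³ + 8³ = 1728
1728 = (1,0,0,0)_12 → 1³ + 0³ + 0³ + 0³ = 1  — reached the fixed point 1.
1 → 1, so 1 is the first repeated value.

1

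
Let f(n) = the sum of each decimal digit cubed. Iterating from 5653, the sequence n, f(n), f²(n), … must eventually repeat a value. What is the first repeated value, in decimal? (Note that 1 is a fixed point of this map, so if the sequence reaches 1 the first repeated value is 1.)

5653 → 493
493 → 820
820 → 520
520 → 133
133 → 55
55 → 250
250 → 133  — 133 already appeared earlier.

133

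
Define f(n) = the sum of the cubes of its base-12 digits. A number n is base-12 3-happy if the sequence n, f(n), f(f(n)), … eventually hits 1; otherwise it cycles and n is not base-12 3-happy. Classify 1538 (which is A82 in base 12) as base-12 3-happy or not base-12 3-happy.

base-12 3-happy

1538 = (10,8,2)_12 → 10³ + 8³ + 2³ = 1000 + 512 + 8 = 1520
1520 = (10,6,8)_12 → 10³ + 6³ + 8³ = 1000 + 216 + 512 = 1728
1728 = (1,0,0,0)_12 → 1³ + 0³ + 0³ + 0³ = 1 + 0 + 0 + 0 = 1  — reached 1.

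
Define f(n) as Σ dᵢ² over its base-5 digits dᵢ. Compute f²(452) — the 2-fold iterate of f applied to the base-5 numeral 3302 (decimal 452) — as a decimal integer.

452 = (3,3,0,2)_5 → 22
22 = (4,2)_5 → 20

20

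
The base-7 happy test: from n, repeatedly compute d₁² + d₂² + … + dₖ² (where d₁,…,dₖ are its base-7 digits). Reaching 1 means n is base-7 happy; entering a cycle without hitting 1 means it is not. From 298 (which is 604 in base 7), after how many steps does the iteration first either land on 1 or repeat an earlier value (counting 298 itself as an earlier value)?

3

298 = (6,0,4)_7 → 52
52 = (1,0,3)_7 → 10
10 = (1,3)_7 → 10  — 10 repeats.
That took 3 steps.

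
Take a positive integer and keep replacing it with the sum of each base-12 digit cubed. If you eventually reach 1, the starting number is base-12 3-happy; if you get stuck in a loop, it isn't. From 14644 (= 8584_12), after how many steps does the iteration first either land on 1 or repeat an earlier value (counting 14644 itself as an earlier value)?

14644 = (8,5,8,4)_12 → 8³ + 5³ + 8³ + 4³ = 512 + 125 + 512 + 64 = 1213
1213 = (8,5,1)_12 → 8³ + 5³ + 1³ = 512 + 125 + 1 = 638
638 = (4,5,2)_12 → 4³ + 5³ + 2³ = 64 + 125 + 8 = 197
197 = (1,4,5)_12 → 1³ + 4³ + 5³ = 1 + 64 + 125 = 190
190 = (1,3,10)_12 → 1³ + 3³ + 10³ = 1 + 27 + 1000 = 1028
1028 = (7,1,8)_12 → 7³ + 1³ + 8³ = 343 + 1 + 512 = 856
856 = (5,11,4)_12 → 5³ + 11³ + 4³ = 125 + 1331 + 64 = 1520
1520 = (10,6,8)_12 → 10³ + 6³ + 8³ = 1000 + 216 + 512 = 1728
1728 = (1,0,0,0)_12 → 1³ + 0³ + 0³ + 0³ = 1 + 0 + 0 + 0 = 1  — reached 1.
That took 9 steps.

9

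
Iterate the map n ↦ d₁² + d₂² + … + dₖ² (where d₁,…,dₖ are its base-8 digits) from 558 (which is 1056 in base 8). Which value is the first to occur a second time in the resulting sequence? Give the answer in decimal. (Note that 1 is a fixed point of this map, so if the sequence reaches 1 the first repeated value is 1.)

558 = (1,0,5,6)_8 → 1² + 0² + 5² + 6² = 1 + 0 + 25 + 36 = 62
62 = (7,6)_8 → 7² + 6² = 49 + 36 = 85
85 = (1,2,5)_8 → 1² + 2² + 5² = 1 + 4 + 25 = 30
30 = (3,6)_8 → 3² + 6² = 9 + 36 = 45
45 = (5,5)_8 → 5² + 5² = 25 + 25 = 50
50 = (6,2)_8 → 6² + 2² = 36 + 4 = 40
40 = (5,0)_8 → 5² + 0² = 25 + 0 = 25
25 = (3,1)_8 → 3² + 1² = 9 + 1 = 10
10 = (1,2)_8 → 1² + 2² = 1 + 4 = 5
5 = (5)_8 → 5² = 25  — 25 already appeared earlier.

25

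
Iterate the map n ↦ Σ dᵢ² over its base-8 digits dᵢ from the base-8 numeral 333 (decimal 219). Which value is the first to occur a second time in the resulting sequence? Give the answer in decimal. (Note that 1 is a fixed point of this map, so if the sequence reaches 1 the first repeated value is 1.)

219 = (3,3,3)_8 → 3² + 3² + 3² = 9 + 9 + 9 = 27
27 = (3,3)_8 → 3² + 3² = 9 + 9 = 18
18 = (2,2)_8 → 2² + 2² = 4 + 4 = 8
8 = (1,0)_8 → 1² + 0² = 1 + 0 = 1  — reached the fixed point 1.
1 → 1, so 1 is the first repeated value.

1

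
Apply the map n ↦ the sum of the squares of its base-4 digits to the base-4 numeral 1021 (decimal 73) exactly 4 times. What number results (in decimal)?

73 = (1,0,2,1)_4 → 1² + 0² + 2² + 1² = 6
6 = (1,2)_4 → 1² + 2² = 5
5 = (1,1)_4 → 1² + 1² = 2
2 = (2)_4 → 2² = 4

4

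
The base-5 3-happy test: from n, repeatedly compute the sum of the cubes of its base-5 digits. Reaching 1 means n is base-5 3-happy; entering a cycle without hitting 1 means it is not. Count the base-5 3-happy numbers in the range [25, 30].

1

25: 25 → 1  (reaches 1)
26: 26 → 2 → 8 → 28 → 28  (repeats 28)
27: 27 → 9 → 65 → 35 → 9  (repeats 9)
28: 28 → 28  (repeats 28)
29: 29 → 65 → 35 → 9 → 65  (repeats 65)
30: 30 → 2 → 8 → 28 → 28  (repeats 28)
base-5 3-happy: 25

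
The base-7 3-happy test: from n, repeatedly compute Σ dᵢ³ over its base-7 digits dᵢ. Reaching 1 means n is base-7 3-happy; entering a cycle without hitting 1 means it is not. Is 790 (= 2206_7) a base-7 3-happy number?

790 = (2,2,0,6)_7 → 2³ + 2³ + 0³ + 6³ = 232
232 = (4,5,1)_7 → 4³ + 5³ + 1³ = 190
190 = (3,6,1)_7 → 3³ + 6³ + 1³ = 244
244 = (4,6,6)_7 → 4³ + 6³ + 6³ = 496
496 = (1,3,0,6)_7 → 1³ + 3³ + 0³ + 6³ = 244  — 244 already seen; the sequence cycles without reaching 1.

not base-7 3-happy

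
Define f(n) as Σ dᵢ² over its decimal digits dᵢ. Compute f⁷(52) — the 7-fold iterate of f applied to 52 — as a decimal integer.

52 → 29
29 → 85
85 → 89
89 → 145
145 → 42
42 → 20
20 → 4

4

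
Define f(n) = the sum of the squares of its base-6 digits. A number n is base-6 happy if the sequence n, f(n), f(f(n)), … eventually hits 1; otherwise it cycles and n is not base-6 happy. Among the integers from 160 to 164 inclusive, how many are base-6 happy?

160: 160 → 36 → 1  — base-6 happy
161: 161 → 45 → 11 → 26 → 20 → 13 → 5 → 25 → 17 → 29 → 41 → 26  — not base-6 happy
162: 162 → 25 → 17 → 29 → 41 → 26 → 20 → 13 → 5 → 25  — not base-6 happy
163: 163 → 26 → 20 → 13 → 5 → 25 → 17 → 29 → 41 → 26  — not base-6 happy
164: 164 → 29 → 41 → 26 → 20 → 13 → 5 → 25 → 17 → 29  — not base-6 happy
base-6 happy: 160

1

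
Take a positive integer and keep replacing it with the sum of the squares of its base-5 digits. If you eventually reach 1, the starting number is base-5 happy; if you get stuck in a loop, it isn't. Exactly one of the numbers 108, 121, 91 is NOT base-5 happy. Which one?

108: 108 → 26 → 2 → 4 → 16 → 10 → 4  — repeats 4 (not base-5 happy)
121: 121 → 33 → 11 → 5 → 1  — reaches 1 (base-5 happy)
91: 91 → 19 → 25 → 1  — reaches 1 (base-5 happy)

108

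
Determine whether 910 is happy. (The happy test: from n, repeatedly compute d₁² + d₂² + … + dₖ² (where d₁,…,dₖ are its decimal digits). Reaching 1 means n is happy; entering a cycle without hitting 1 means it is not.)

910 → 9² + 1² + 0² = 81 + 1 + 0 = 82
82 → 8² + 2² = 64 + 4 = 68
68 → 6² + 8² = 36 + 64 = 100
100 → 1² + 0² + 0² = 1 + 0 + 0 = 1  — reached 1.

happy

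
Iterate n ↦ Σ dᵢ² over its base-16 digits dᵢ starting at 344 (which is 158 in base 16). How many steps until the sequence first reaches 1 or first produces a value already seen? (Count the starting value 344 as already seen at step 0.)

344 = (1,5,8)_16 → 1² + 5² + 8² = 1 + 25 + 64 = 90
90 = (5,10)_16 → 5² + 10² = 25 + 100 = 125
125 = (7,13)_16 → 7² + 13² = 49 + 169 = 218
218 = (13,10)_16 → 13² + 10² = 169 + 100 = 269
269 = (1,0,13)_16 → 1² + 0² + 13² = 1 + 0 + 169 = 170
170 = (10,10)_16 → 10² + 10² = 100 + 100 = 200
200 = (12,8)_16 → 12² + 8² = 144 + 64 = 208
208 = (13,0)_16 → 13² + 0² = 169 + 0 = 169
169 = (10,9)_16 → 10² + 9² = 100 + 81 = 181
181 = (11,5)_16 → 11² + 5² = 121 + 25 = 146
146 = (9,2)_16 → 9² + 2² = 81 + 4 = 85
85 = (5,5)_16 → 5² + 5² = 25 + 25 = 50
50 = (3,2)_16 → 3² + 2² = 9 + 4 = 13
13 = (13)_16 → 13² = 169  — 169 repeats.
That took 14 steps.

14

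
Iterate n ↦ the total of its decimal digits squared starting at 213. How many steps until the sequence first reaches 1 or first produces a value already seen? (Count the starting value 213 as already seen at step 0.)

213 → 2² + 1² + 3² = 4 + 1 + 9 = 14
14 → 1² + 4² = 1 + 16 = 17
17 → 1² + 7² = 1 + 49 = 50
50 → 5² + 0² = 25 + 0 = 25
25 → 2² + 5² = 4 + 25 = 29
29 → 2² + 9² = 4 + 81 = 85
85 → 8² + 5² = 64 + 25 = 89
89 → 8² + 9² = 64 + 81 = 145
145 → 1² + 4² + 5² = 1 + 16 + 25 = 42
42 → 4² + 2² = 16 + 4 = 20
20 → 2² + 0² = 4 + 0 = 4
4 → 4² = 16
16 → 1² + 6² = 1 + 36 = 37
37 → 3² + 7² = 9 + 49 = 58
58 → 5² + 8² = 25 + 64 = 89  — 89 repeats.
That took 15 steps.

15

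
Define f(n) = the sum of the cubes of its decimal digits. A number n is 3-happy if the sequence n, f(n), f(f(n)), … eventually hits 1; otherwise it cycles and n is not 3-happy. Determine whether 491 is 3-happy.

491 → 4³ + 9³ + 1³ = 794
794 → 7³ + 9³ + 4³ = 1136
1136 → 1³ + 1³ + 3³ + 6³ = 245
245 → 2³ + 4³ + 5³ = 197
197 → 1³ + 9³ + 7³ = 1073
1073 → 1³ + 0³ + 7³ + 3³ = 371
371 → 3³ + 7³ + 1³ = 371  — 371 already seen; the sequence cycles without reaching 1.

not 3-happy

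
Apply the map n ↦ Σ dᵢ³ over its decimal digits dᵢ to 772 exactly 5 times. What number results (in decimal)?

370

772 → 7³ + 7³ + 2³ = 694
694 → 6³ + 9³ + 4³ = 1009
1009 → 1³ + 0³ + 0³ + 9³ = 730
730 → 7³ + 3³ + 0³ = 370
370 → 3³ + 7³ + 0³ = 370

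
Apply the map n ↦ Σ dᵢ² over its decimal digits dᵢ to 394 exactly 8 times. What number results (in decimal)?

394 → 3² + 9² + 4² = 9 + 81 + 16 = 106
106 → 1² + 0² + 6² = 1 + 0 + 36 = 37
37 → 3² + 7² = 9 + 49 = 58
58 → 5² + 8² = 25 + 64 = 89
89 → 8² + 9² = 64 + 81 = 145
145 → 1² + 4² + 5² = 1 + 16 + 25 = 42
42 → 4² + 2² = 16 + 4 = 20
20 → 2² + 0² = 4 + 0 = 4

4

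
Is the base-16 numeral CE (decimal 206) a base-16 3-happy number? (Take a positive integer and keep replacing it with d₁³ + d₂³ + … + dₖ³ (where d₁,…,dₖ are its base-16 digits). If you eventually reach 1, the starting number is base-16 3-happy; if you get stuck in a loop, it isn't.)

not base-16 3-happy

206 = (12,14)_16 → 4472
4472 = (1,1,7,8)_16 → 857
857 = (3,5,9)_16 → 881
881 = (3,7,1)_16 → 371
371 = (1,7,3)_16 → 371  — 371 already seen; the sequence cycles without reaching 1.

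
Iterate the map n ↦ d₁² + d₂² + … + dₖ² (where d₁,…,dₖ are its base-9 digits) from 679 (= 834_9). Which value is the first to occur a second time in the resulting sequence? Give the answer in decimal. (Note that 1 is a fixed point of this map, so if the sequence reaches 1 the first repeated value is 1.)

89

679 = (8,3,4)_9 → 89
89 = (1,0,8)_9 → 65
65 = (7,2)_9 → 53
53 = (5,8)_9 → 89  — 89 already appeared earlier.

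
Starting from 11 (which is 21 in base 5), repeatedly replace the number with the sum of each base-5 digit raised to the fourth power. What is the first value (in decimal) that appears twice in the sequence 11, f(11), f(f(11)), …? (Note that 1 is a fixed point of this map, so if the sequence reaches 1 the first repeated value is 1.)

11 = (2,1)_5 → 2⁴ + 1⁴ = 16 + 1 = 17
17 = (3,2)_5 → 3⁴ + 2⁴ = 81 + 16 = 97
97 = (3,4,2)_5 → 3⁴ + 4⁴ + 2⁴ = 81 + 256 + 16 = 353
353 = (2,4,0,3)_5 → 2⁴ + 4⁴ + 0⁴ + 3⁴ = 16 + 256 + 0 + 81 = 353  — 353 already appeared earlier.

353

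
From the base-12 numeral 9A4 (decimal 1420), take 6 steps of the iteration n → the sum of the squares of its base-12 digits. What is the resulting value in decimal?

50

1420 = (9,10,4)_12 → 9² + 10² + 4² = 81 + 100 + 16 = 197
197 = (1,4,5)_12 → 1² + 4² + 5² = 1 + 16 + 25 = 42
42 = (3,6)_12 → 3² + 6² = 9 + 36 = 45
45 = (3,9)_12 → 3² + 9² = 9 + 81 = 90
90 = (7,6)_12 → 7² + 6² = 49 + 36 = 85
85 = (7,1)_12 → 7² + 1² = 49 + 1 = 50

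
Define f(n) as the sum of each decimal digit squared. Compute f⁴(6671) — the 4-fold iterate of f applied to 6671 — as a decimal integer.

65

6671 → 6² + 6² + 7² + 1² = 36 + 36 + 49 + 1 = 122
122 → 1² + 2² + 2² = 1 + 4 + 4 = 9
9 → 9² = 81
81 → 8² + 1² = 64 + 1 = 65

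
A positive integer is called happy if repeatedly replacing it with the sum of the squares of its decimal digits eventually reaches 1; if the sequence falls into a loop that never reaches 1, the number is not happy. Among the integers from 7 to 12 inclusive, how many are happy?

7: 7 → 49 → 97 → 130 → 10 → 1  — happy
8: 8 → 64 → 52 → 29 → 85 → 89 → 145 → 42 → 20 → 4 → 16 → 37 → 58 → 89  — not happy
9: 9 → 81 → 65 → 61 → 37 → 58 → 89 → 145 → 42 → 20 → 4 → 16 → 37  — not happy
10: 10 → 1  — happy
11: 11 → 2 → 4 → 16 → 37 → 58 → 89 → 145 → 42 → 20 → 4  — not happy
12: 12 → 5 → 25 → 29 → 85 → 89 → 145 → 42 → 20 → 4 → 16 → 37 → 58 → 89  — not happy
happy: 7, 10

2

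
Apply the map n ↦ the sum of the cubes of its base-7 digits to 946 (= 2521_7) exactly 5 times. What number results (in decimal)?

496

946 = (2,5,2,1)_7 → 2³ + 5³ + 2³ + 1³ = 142
142 = (2,6,2)_7 → 2³ + 6³ + 2³ = 232
232 = (4,5,1)_7 → 4³ + 5³ + 1³ = 190
190 = (3,6,1)_7 → 3³ + 6³ + 1³ = 244
244 = (4,6,6)_7 → 4³ + 6³ + 6³ = 496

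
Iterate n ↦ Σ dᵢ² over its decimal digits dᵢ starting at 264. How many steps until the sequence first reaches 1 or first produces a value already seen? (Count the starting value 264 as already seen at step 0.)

11

264 → 2² + 6² + 4² = 56
56 → 5² + 6² = 61
61 → 6² + 1² = 37
37 → 3² + 7² = 58
58 → 5² + 8² = 89
89 → 8² + 9² = 145
145 → 1² + 4² + 5² = 42
42 → 4² + 2² = 20
20 → 2² + 0² = 4
4 → 4² = 16
16 → 1² + 6² = 37  — 37 repeats.
That took 11 steps.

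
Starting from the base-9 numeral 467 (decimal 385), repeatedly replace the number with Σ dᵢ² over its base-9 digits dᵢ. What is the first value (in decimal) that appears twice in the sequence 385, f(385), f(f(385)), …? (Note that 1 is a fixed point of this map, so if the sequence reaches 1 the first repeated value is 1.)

385 = (4,6,7)_9 → 4² + 6² + 7² = 16 + 36 + 49 = 101
101 = (1,2,2)_9 → 1² + 2² + 2² = 1 + 4 + 4 = 9
9 = (1,0)_9 → 1² + 0² = 1 + 0 = 1  — reached the fixed point 1.
1 → 1, so 1 is the first repeated value.

1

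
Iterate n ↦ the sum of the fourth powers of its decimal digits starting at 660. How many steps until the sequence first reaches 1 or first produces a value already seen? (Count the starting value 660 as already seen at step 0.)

5

660 → 6⁴ + 6⁴ + 0⁴ = 2592
2592 → 2⁴ + 5⁴ + 9⁴ + 2⁴ = 7218
7218 → 7⁴ + 2⁴ + 1⁴ + 8⁴ = 6514
6514 → 6⁴ + 5⁴ + 1⁴ + 4⁴ = 2178
2178 → 2⁴ + 1⁴ + 7⁴ + 8⁴ = 6514  — 6514 repeats.
That took 5 steps.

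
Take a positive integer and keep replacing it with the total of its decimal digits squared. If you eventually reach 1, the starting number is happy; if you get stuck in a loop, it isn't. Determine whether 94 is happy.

happy

94 → 9² + 4² = 81 + 16 = 97
97 → 9² + 7² = 81 + 49 = 130
130 → 1² + 3² + 0² = 1 + 9 + 0 = 10
10 → 1² + 0² = 1 + 0 = 1  — reached 1.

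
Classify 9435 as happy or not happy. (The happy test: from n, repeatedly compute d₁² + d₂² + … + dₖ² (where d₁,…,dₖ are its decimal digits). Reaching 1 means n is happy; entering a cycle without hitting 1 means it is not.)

not happy

9435 → 9² + 4² + 3² + 5² = 131
131 → 1² + 3² + 1² = 11
11 → 1² + 1² = 2
2 → 2² = 4
4 → 4² = 16
16 → 1² + 6² = 37
37 → 3² + 7² = 58
58 → 5² + 8² = 89
89 → 8² + 9² = 145
145 → 1² + 4² + 5² = 42
42 → 4² + 2² = 20
20 → 2² + 0² = 4  — 4 already seen; the sequence cycles without reaching 1.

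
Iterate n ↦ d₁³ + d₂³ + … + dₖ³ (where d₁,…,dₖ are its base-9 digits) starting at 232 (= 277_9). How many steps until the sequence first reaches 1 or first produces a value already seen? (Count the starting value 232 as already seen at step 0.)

13

232 = (2,7,7)_9 → 2³ + 7³ + 7³ = 694
694 = (8,5,1)_9 → 8³ + 5³ + 1³ = 638
638 = (7,7,8)_9 → 7³ + 7³ + 8³ = 1198
1198 = (1,5,7,1)_9 → 1³ + 5³ + 7³ + 1³ = 470
470 = (5,7,2)_9 → 5³ + 7³ + 2³ = 476
476 = (5,7,8)_9 → 5³ + 7³ + 8³ = 980
980 = (1,3,0,8)_9 → 1³ + 3³ + 0³ + 8³ = 540
540 = (6,6,0)_9 → 6³ + 6³ + 0³ = 432
432 = (5,3,0)_9 → 5³ + 3³ + 0³ = 152
152 = (1,7,8)_9 → 1³ + 7³ + 8³ = 856
856 = (1,1,5,1)_9 → 1³ + 1³ + 5³ + 1³ = 128
128 = (1,5,2)_9 → 1³ + 5³ + 2³ = 134
134 = (1,5,8)_9 → 1³ + 5³ + 8³ = 638  — 638 repeats.
That took 13 steps.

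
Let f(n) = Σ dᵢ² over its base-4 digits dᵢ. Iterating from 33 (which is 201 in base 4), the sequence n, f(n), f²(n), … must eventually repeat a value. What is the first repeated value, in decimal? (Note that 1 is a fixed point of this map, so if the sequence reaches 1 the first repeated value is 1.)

1

33 = (2,0,1)_4 → 2² + 0² + 1² = 5
5 = (1,1)_4 → 1² + 1² = 2
2 = (2)_4 → 2² = 4
4 = (1,0)_4 → 1² + 0² = 1  — reached the fixed point 1.
1 → 1, so 1 is the first repeated value.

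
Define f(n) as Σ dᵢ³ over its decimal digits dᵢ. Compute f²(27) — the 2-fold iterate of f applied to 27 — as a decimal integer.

153

27 → 2³ + 7³ = 351
351 → 3³ + 5³ + 1³ = 153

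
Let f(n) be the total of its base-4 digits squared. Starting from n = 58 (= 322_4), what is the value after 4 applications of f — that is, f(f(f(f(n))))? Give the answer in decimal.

1

58 = (3,2,2)_4 → 3² + 2² + 2² = 9 + 4 + 4 = 17
17 = (1,0,1)_4 → 1² + 0² + 1² = 1 + 0 + 1 = 2
2 = (2)_4 → 2² = 4
4 = (1,0)_4 → 1² + 0² = 1 + 0 = 1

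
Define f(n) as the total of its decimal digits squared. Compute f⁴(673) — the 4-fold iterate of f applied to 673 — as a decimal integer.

673 → 6² + 7² + 3² = 36 + 49 + 9 = 94
94 → 9² + 4² = 81 + 16 = 97
97 → 9² + 7² = 81 + 49 = 130
130 → 1² + 3² + 0² = 1 + 9 + 0 = 10

10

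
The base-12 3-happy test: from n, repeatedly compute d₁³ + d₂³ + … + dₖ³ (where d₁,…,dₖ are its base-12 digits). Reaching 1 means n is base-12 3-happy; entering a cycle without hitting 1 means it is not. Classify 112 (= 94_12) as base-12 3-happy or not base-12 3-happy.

not base-12 3-happy

112 = (9,4)_12 → 9³ + 4³ = 729 + 64 = 793
793 = (5,6,1)_12 → 5³ + 6³ + 1³ = 125 + 216 + 1 = 342
342 = (2,4,6)_12 → 2³ + 4³ + 6³ = 8 + 64 + 216 = 288
288 = (2,0,0)_12 → 2³ + 0³ + 0³ = 8 + 0 + 0 = 8
8 = (8)_12 → 8³ = 512
512 = (3,6,8)_12 → 3³ + 6³ + 8³ = 27 + 216 + 512 = 755
755 = (5,2,11)_12 → 5³ + 2³ + 11³ = 125 + 8 + 1331 = 1464
1464 = (10,2,0)_12 → 10³ + 2³ + 0³ = 1000 + 8 + 0 = 1008
1008 = (7,0,0)_12 → 7³ + 0³ + 0³ = 343 + 0 + 0 = 343
343 = (2,4,7)_12 → 2³ + 4³ + 7³ = 8 + 64 + 343 = 415
415 = (2,10,7)_12 → 2³ + 10³ + 7³ = 8 + 1000 + 343 = 1351
1351 = (9,4,7)_12 → 9³ + 4³ + 7³ = 729 + 64 + 343 = 1136
1136 = (7,10,8)_12 → 7³ + 10³ + 8³ = 343 + 1000 + 512 = 1855
1855 = (1,0,10,7)_12 → 1³ + 0³ + 10³ + 7³ = 1 + 0 + 1000 + 343 = 1344
1344 = (9,4,0)_12 → 9³ + 4³ + 0³ = 729 + 64 + 0 = 793  — 793 already seen; the sequence cycles without reaching 1.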